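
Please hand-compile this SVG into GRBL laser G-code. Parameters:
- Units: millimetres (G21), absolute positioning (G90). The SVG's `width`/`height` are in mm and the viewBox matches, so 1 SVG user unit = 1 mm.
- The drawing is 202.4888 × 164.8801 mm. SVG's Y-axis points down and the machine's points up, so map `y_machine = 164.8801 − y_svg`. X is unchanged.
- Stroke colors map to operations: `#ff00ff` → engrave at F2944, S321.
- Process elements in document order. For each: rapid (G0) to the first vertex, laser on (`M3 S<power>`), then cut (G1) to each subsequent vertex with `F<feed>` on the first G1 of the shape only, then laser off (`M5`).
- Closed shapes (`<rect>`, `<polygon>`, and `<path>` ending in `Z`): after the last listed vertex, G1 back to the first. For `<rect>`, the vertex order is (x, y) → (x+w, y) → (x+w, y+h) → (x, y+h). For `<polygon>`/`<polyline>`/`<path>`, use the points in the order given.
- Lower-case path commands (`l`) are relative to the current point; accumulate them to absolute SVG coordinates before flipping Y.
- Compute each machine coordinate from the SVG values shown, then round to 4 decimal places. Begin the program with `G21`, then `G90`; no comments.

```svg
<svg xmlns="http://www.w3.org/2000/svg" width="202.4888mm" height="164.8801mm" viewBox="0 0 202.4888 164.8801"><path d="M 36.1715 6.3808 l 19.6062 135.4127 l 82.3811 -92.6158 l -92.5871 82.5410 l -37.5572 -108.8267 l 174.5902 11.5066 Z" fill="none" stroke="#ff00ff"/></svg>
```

1 u = 1 mm; y_m = 164.8801 − y.

[1] `<path>` closed polygon, #ff00ff→engrave S321 F2944: (36.1715,158.4993) → (55.7777,23.0866) → (138.1588,115.7024) → (45.5717,33.1614) → (8.0145,141.9881) → (182.6047,130.4815) → (36.1715,158.4993) (closed)

G21
G90
G0 X36.1715 Y158.4993
M3 S321
G1 X55.7777 Y23.0866 F2944
G1 X138.1588 Y115.7024
G1 X45.5717 Y33.1614
G1 X8.0145 Y141.9881
G1 X182.6047 Y130.4815
G1 X36.1715 Y158.4993
M5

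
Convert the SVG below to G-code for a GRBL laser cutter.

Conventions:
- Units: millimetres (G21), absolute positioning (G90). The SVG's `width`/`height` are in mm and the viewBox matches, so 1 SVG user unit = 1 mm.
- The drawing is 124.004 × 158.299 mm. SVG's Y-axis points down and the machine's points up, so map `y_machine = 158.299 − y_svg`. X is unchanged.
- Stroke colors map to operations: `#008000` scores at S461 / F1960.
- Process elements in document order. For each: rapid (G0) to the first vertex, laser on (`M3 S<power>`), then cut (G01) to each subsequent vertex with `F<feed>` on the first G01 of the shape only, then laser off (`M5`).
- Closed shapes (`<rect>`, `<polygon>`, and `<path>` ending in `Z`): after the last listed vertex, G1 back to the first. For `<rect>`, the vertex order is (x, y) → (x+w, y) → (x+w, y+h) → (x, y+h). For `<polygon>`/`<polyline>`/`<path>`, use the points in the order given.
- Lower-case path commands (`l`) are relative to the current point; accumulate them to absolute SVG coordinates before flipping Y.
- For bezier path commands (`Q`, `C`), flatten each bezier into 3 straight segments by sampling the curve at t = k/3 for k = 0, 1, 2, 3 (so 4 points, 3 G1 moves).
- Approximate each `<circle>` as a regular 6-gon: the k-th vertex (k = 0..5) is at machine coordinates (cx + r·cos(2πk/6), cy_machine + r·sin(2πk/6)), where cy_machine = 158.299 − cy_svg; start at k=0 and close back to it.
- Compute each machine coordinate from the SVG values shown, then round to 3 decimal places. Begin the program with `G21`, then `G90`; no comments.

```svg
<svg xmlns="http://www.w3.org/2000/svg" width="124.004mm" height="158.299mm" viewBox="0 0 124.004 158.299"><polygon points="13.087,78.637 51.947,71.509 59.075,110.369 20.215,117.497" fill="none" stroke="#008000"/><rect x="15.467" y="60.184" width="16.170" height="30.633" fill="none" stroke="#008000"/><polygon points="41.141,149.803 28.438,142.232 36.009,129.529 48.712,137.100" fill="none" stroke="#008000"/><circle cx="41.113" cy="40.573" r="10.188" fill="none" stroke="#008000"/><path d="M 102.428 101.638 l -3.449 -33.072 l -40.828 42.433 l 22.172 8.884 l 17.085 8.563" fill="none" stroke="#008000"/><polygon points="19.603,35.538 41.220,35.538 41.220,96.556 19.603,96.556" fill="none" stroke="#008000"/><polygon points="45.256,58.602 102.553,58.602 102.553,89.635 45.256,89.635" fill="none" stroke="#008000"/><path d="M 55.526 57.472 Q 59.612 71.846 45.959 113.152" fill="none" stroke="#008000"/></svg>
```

1 u = 1 mm; y_m = 158.299 − y.

[1] `<polygon>` regular polygon, #008000→score S461 F1960: (13.087,79.662) → (51.947,86.790) → (59.075,47.930) → (20.215,40.802) → (13.087,79.662) (closed)

[2] `<rect>` rectangle, #008000→score S461 F1960: (15.467,98.115) → (31.637,98.115) → (31.637,67.482) → (15.467,67.482) → (15.467,98.115) (closed)

[3] `<polygon>` regular polygon, #008000→score S461 F1960: (41.141,8.496) → (28.438,16.067) → (36.009,28.770) → (48.712,21.199) → (41.141,8.496) (closed)

[4] `<circle>` circle, #008000→score S461 F1960: (51.301,117.726) → (46.207,126.549) → (36.019,126.549) → (30.925,117.726) → (36.019,108.903) → (46.207,108.903) → (51.301,117.726) (closed)

[5] `<path>` open polyline, #008000→score S461 F1960: (102.428,56.661) → (98.979,89.733) → (58.151,47.300) → (80.323,38.416) → (97.408,29.853)

[6] `<polygon>` rectangle, #008000→score S461 F1960: (19.603,122.761) → (41.220,122.761) → (41.220,61.743) → (19.603,61.743) → (19.603,122.761) (closed)

[7] `<polygon>` rectangle, #008000→score S461 F1960: (45.256,99.697) → (102.553,99.697) → (102.553,68.664) → (45.256,68.664) → (45.256,99.697) (closed)

[8] `<path>` quadratic bezier, #008000→score S461 F1960: (55.526,100.827) → (56.279,88.252) → (53.090,69.692) → (45.959,45.147)

G21
G90
G0 X13.087 Y79.662
M3 S461
G01 X51.947 Y86.790 F1960
G01 X59.075 Y47.930
G01 X20.215 Y40.802
G01 X13.087 Y79.662
M5
G0 X15.467 Y98.115
M3 S461
G01 X31.637 Y98.115 F1960
G01 X31.637 Y67.482
G01 X15.467 Y67.482
G01 X15.467 Y98.115
M5
G0 X41.141 Y8.496
M3 S461
G01 X28.438 Y16.067 F1960
G01 X36.009 Y28.770
G01 X48.712 Y21.199
G01 X41.141 Y8.496
M5
G0 X51.301 Y117.726
M3 S461
G01 X46.207 Y126.549 F1960
G01 X36.019 Y126.549
G01 X30.925 Y117.726
G01 X36.019 Y108.903
G01 X46.207 Y108.903
G01 X51.301 Y117.726
M5
G0 X102.428 Y56.661
M3 S461
G01 X98.979 Y89.733 F1960
G01 X58.151 Y47.300
G01 X80.323 Y38.416
G01 X97.408 Y29.853
M5
G0 X19.603 Y122.761
M3 S461
G01 X41.220 Y122.761 F1960
G01 X41.220 Y61.743
G01 X19.603 Y61.743
G01 X19.603 Y122.761
M5
G0 X45.256 Y99.697
M3 S461
G01 X102.553 Y99.697 F1960
G01 X102.553 Y68.664
G01 X45.256 Y68.664
G01 X45.256 Y99.697
M5
G0 X55.526 Y100.827
M3 S461
G01 X56.279 Y88.252 F1960
G01 X53.090 Y69.692
G01 X45.959 Y45.147
M5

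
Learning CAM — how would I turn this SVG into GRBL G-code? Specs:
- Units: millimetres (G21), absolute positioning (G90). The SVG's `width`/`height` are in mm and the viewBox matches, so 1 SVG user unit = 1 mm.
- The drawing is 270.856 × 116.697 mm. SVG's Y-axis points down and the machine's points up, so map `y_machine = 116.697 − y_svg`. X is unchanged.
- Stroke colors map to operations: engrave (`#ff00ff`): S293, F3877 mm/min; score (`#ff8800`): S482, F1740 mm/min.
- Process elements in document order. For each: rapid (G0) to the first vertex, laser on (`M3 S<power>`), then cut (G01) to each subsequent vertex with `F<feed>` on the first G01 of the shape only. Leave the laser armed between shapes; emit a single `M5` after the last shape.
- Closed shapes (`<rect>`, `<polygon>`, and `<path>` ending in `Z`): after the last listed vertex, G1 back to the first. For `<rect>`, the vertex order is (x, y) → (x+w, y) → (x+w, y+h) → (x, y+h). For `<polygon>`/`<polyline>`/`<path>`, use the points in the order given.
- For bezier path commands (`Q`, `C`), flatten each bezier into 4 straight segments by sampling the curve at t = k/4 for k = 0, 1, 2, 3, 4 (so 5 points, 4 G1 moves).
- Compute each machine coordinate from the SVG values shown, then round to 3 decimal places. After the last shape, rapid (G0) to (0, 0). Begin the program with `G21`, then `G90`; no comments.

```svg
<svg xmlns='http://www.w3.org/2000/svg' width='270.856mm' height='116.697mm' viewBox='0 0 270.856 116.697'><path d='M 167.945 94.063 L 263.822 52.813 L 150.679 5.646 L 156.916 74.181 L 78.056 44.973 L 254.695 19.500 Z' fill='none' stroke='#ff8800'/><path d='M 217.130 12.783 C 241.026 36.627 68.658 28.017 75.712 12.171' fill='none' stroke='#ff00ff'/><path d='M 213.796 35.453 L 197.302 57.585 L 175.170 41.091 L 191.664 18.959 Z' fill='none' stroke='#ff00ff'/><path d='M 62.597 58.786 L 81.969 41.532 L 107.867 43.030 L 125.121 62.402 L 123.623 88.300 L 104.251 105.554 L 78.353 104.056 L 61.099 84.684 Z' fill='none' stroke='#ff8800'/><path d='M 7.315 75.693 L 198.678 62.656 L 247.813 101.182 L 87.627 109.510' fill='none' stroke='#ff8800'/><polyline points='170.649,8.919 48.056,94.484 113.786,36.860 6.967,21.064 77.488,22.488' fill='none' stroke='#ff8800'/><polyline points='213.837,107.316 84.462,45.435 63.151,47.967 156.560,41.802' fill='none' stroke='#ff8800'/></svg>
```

G21
G90
G0 X167.945 Y22.634
M3 S482
G01 X263.822 Y63.884 F1740
G01 X150.679 Y111.051
G01 X156.916 Y42.516
G01 X78.056 Y71.724
G01 X254.695 Y97.197
G01 X167.945 Y22.634
G0 X217.130 Y103.914
M3 S293
G01 X204.123 Y91.722 F3877
G01 X152.737 Y89.336
G01 X98.193 Y94.392
G01 X75.712 Y104.526
G0 X213.796 Y81.244
M3 S293
G01 X197.302 Y59.112 F3877
G01 X175.170 Y75.606
G01 X191.664 Y97.738
G01 X213.796 Y81.244
G0 X62.597 Y57.911
M3 S482
G01 X81.969 Y75.165 F1740
G01 X107.867 Y73.667
G01 X125.121 Y54.295
G01 X123.623 Y28.397
G01 X104.251 Y11.143
G01 X78.353 Y12.641
G01 X61.099 Y32.013
G01 X62.597 Y57.911
G0 X7.315 Y41.004
M3 S482
G01 X198.678 Y54.041 F1740
G01 X247.813 Y15.515
G01 X87.627 Y7.187
G0 X170.649 Y107.778
M3 S482
G01 X48.056 Y22.213 F1740
G01 X113.786 Y79.837
G01 X6.967 Y95.633
G01 X77.488 Y94.209
G0 X213.837 Y9.381
M3 S482
G01 X84.462 Y71.262 F1740
G01 X63.151 Y68.730
G01 X156.560 Y74.895
M5
G0 X0.000 Y0.000

viewBox `0 0 270.856 116.697` with mm width/height → 1 unit = 1 mm. Flip: y_m = 116.697 − y_svg.

**Shape 1** — `<path>` closed polygon, stroke `#ff8800` → score (S482, F1740). Machine vertices: (167.945,22.634) → (263.822,63.884) → (150.679,111.051) → (156.916,42.516) → (78.056,71.724) → (254.695,97.197) → (167.945,22.634). Closed: final G1 returns to the first vertex.

**Shape 2** — `<path>` cubic bezier, stroke `#ff00ff` → engrave (S293, F3877). Control points (SVG): P0=(217.130,12.783), P1=(241.026,36.627), P2=(68.658,28.017), P3=(75.712,12.171); sampled at t=k/4. Machine vertices: (217.130,103.914) → (204.123,91.722) → (152.737,89.336) → (98.193,94.392) → (75.712,104.526). Open path.

**Shape 3** — `<path>` regular polygon, stroke `#ff00ff` → engrave (S293, F3877). Machine vertices: (213.796,81.244) → (197.302,59.112) → (175.170,75.606) → (191.664,97.738) → (213.796,81.244). Closed: final G1 returns to the first vertex.

**Shape 4** — `<path>` regular polygon, stroke `#ff8800` → score (S482, F1740). Machine vertices: (62.597,57.911) → (81.969,75.165) → (107.867,73.667) → (125.121,54.295) → (123.623,28.397) → (104.251,11.143) → (78.353,12.641) → (61.099,32.013) → (62.597,57.911). Closed: final G1 returns to the first vertex.

**Shape 5** — `<path>` open polyline, stroke `#ff8800` → score (S482, F1740). Machine vertices: (7.315,41.004) → (198.678,54.041) → (247.813,15.515) → (87.627,7.187). Open path.

**Shape 6** — `<polyline>` open polyline, stroke `#ff8800` → score (S482, F1740). Machine vertices: (170.649,107.778) → (48.056,22.213) → (113.786,79.837) → (6.967,95.633) → (77.488,94.209). Open path.

**Shape 7** — `<polyline>` open polyline, stroke `#ff8800` → score (S482, F1740). Machine vertices: (213.837,9.381) → (84.462,71.262) → (63.151,68.730) → (156.560,74.895). Open path.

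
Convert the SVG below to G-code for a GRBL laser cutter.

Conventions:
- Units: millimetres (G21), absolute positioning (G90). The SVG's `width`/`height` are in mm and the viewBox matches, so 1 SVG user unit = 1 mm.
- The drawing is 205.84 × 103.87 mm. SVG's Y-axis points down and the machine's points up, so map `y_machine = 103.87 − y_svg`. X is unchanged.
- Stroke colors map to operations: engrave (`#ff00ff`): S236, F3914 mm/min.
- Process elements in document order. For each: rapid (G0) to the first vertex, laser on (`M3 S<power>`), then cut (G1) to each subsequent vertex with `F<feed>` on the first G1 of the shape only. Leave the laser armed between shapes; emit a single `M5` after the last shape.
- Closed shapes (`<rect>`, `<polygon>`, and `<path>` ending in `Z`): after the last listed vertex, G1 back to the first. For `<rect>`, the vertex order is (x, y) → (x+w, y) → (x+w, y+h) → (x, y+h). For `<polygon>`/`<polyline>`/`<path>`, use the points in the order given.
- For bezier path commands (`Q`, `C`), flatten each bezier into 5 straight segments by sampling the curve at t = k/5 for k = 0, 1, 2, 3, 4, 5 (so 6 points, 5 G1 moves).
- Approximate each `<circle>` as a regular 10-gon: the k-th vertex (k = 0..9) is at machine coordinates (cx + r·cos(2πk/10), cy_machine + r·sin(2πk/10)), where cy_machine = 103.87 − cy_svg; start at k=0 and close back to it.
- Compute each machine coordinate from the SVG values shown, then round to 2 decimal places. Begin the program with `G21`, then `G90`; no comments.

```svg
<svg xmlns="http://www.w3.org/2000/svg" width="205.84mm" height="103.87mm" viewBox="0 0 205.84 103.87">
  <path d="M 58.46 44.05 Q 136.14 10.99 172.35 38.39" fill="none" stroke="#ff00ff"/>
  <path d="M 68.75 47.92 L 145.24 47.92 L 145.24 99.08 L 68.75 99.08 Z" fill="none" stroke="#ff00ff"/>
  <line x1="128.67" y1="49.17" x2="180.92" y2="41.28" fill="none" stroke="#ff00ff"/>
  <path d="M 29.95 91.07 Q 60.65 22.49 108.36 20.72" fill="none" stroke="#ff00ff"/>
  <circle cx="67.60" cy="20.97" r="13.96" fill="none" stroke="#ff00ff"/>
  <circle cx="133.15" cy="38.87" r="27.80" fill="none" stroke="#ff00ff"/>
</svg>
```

G21
G90
G0 X58.46 Y59.82
M3 S236
G1 X87.87 Y70.63 F3914
G1 X113.97 Y76.59
G1 X136.75 Y77.73
G1 X156.21 Y74.02
G1 X172.35 Y65.48
G0 X68.75 Y55.95
M3 S236
G1 X145.24 Y55.95 F3914
G1 X145.24 Y4.79
G1 X68.75 Y4.79
G1 X68.75 Y55.95
G0 X128.67 Y54.70
M3 S236
G1 X180.92 Y62.59 F3914
G0 X29.95 Y12.80
M3 S236
G1 X42.91 Y37.56 F3914
G1 X57.23 Y56.97
G1 X72.91 Y71.04
G1 X89.96 Y79.77
G1 X108.36 Y83.15
G0 X81.56 Y82.90
M3 S236
G1 X78.89 Y91.11 F3914
G1 X71.91 Y96.18
G1 X63.29 Y96.18
G1 X56.31 Y91.11
G1 X53.64 Y82.90
G1 X56.31 Y74.69
G1 X63.29 Y69.62
G1 X71.91 Y69.62
G1 X78.89 Y74.69
G1 X81.56 Y82.90
G0 X160.95 Y65.00
M3 S236
G1 X155.64 Y81.34 F3914
G1 X141.74 Y91.44
G1 X124.56 Y91.44
G1 X110.66 Y81.34
G1 X105.35 Y65.00
G1 X110.66 Y48.66
G1 X124.56 Y38.56
G1 X141.74 Y38.56
G1 X155.64 Y48.66
G1 X160.95 Y65.00
M5

viewBox `0 0 205.84 103.87` with mm width/height → 1 unit = 1 mm. Flip: y_m = 103.87 − y_svg.

**Shape 1** — `<path>` quadratic bezier, stroke `#ff00ff` → engrave (S236, F3914). Control points (SVG): P0=(58.46,44.05), P1=(136.14,10.99), P2=(172.35,38.39); sampled at t=k/5. Machine vertices: (58.46,59.82) → (87.87,70.63) → (113.97,76.59) → (136.75,77.73) → (156.21,74.02) → (172.35,65.48). Open path.

**Shape 2** — `<path>` rectangle, stroke `#ff00ff` → engrave (S236, F3914). Machine vertices: (68.75,55.95) → (145.24,55.95) → (145.24,4.79) → (68.75,4.79) → (68.75,55.95). Closed: final G1 returns to the first vertex.

**Shape 3** — `<line>` line segment, stroke `#ff00ff` → engrave (S236, F3914). Machine vertices: (128.67,54.70) → (180.92,62.59). Open path.

**Shape 4** — `<path>` quadratic bezier, stroke `#ff00ff` → engrave (S236, F3914). Control points (SVG): P0=(29.95,91.07), P1=(60.65,22.49), P2=(108.36,20.72); sampled at t=k/5. Machine vertices: (29.95,12.80) → (42.91,37.56) → (57.23,56.97) → (72.91,71.04) → (89.96,79.77) → (108.36,83.15). Open path.

**Shape 5** — `<circle>` circle, stroke `#ff00ff` → engrave (S236, F3914). Machine vertices: (81.56,82.90) → (78.89,91.11) → (71.91,96.18) → (63.29,96.18) → (56.31,91.11) → (53.64,82.90) → (56.31,74.69) → (63.29,69.62) → (71.91,69.62) → (78.89,74.69) → (81.56,82.90). Closed: final G1 returns to the first vertex.

**Shape 6** — `<circle>` circle, stroke `#ff00ff` → engrave (S236, F3914). Machine vertices: (160.95,65.00) → (155.64,81.34) → (141.74,91.44) → (124.56,91.44) → (110.66,81.34) → (105.35,65.00) → (110.66,48.66) → (124.56,38.56) → (141.74,38.56) → (155.64,48.66) → (160.95,65.00). Closed: final G1 returns to the first vertex.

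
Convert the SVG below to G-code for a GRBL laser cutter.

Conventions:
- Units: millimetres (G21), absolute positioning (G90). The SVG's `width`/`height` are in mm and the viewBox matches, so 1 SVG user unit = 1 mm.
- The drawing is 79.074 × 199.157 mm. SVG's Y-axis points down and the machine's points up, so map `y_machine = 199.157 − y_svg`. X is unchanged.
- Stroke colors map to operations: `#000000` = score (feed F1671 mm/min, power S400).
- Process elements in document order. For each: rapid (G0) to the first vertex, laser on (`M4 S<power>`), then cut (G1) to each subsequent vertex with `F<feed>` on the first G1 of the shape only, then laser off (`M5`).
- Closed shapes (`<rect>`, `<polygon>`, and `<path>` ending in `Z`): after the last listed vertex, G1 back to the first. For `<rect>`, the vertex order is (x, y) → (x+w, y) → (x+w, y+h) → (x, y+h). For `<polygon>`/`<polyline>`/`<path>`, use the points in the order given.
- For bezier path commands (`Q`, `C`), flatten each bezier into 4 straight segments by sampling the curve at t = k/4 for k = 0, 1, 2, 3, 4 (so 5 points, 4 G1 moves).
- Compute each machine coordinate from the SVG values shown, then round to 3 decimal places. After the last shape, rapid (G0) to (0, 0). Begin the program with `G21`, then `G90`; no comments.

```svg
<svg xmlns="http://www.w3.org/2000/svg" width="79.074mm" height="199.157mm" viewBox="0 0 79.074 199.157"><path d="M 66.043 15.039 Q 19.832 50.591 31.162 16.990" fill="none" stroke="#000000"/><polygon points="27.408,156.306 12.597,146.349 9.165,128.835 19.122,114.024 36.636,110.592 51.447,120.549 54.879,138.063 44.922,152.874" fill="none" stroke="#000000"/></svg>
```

G21
G90
G0 X66.043 Y184.118
M4 S400
G1 X46.534 Y170.664 F1671
G1 X34.217 Y165.854
G1 X29.093 Y169.689
G1 X31.162 Y182.167
M5
G0 X27.408 Y42.851
M4 S400
G1 X12.597 Y52.808 F1671
G1 X9.165 Y70.322
G1 X19.122 Y85.133
G1 X36.636 Y88.565
G1 X51.447 Y78.608
G1 X54.879 Y61.094
G1 X44.922 Y46.283
G1 X27.408 Y42.851
M5
G0 X0.000 Y0.000

1 u = 1 mm; y_m = 199.157 − y.

[1] `<path>` quadratic bezier, #000000→score S400 F1671: (66.043,184.118) → (46.534,170.664) → (34.217,165.854) → (29.093,169.689) → (31.162,182.167)

[2] `<polygon>` regular polygon, #000000→score S400 F1671: (27.408,42.851) → (12.597,52.808) → (9.165,70.322) → (19.122,85.133) → (36.636,88.565) → (51.447,78.608) → (54.879,61.094) → (44.922,46.283) → (27.408,42.851) (closed)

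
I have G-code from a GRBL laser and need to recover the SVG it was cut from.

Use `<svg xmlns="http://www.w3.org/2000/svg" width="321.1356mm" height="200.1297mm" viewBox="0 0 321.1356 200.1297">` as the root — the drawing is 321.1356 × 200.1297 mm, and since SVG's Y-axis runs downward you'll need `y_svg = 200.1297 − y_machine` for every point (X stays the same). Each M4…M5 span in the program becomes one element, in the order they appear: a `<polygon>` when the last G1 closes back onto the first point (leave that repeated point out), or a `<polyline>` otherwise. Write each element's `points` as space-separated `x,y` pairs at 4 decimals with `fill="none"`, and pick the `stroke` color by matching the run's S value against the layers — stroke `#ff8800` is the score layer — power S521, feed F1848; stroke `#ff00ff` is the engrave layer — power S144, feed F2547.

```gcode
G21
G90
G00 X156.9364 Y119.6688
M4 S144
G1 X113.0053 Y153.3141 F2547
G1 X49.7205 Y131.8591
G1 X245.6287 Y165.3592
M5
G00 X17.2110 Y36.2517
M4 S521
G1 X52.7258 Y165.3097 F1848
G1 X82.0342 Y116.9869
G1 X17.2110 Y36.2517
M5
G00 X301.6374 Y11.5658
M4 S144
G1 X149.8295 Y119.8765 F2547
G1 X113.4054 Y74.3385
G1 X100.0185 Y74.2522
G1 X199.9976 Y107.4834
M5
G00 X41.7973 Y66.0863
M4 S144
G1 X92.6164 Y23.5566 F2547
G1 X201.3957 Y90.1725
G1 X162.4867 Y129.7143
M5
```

y_svg = 200.1297 − y_m.

[1] S144→`#ff00ff` (engrave); open run; points: 156.9364,80.4609 113.0053,46.8156 49.7205,68.2706 245.6287,34.7705

[2] S521→`#ff8800` (score); closed run; points: 17.2110,163.8780 52.7258,34.8200 82.0342,83.1428

[3] S144→`#ff00ff` (engrave); open run; points: 301.6374,188.5639 149.8295,80.2532 113.4054,125.7912 100.0185,125.8775 199.9976,92.6463

[4] S144→`#ff00ff` (engrave); open run; points: 41.7973,134.0434 92.6164,176.5731 201.3957,109.9572 162.4867,70.4154

<svg xmlns="http://www.w3.org/2000/svg" width="321.1356mm" height="200.1297mm" viewBox="0 0 321.1356 200.1297">
  <polyline points="156.9364,80.4609 113.0053,46.8156 49.7205,68.2706 245.6287,34.7705" fill="none" stroke="#ff00ff"/>
  <polygon points="17.2110,163.8780 52.7258,34.8200 82.0342,83.1428" fill="none" stroke="#ff8800"/>
  <polyline points="301.6374,188.5639 149.8295,80.2532 113.4054,125.7912 100.0185,125.8775 199.9976,92.6463" fill="none" stroke="#ff00ff"/>
  <polyline points="41.7973,134.0434 92.6164,176.5731 201.3957,109.9572 162.4867,70.4154" fill="none" stroke="#ff00ff"/>
</svg>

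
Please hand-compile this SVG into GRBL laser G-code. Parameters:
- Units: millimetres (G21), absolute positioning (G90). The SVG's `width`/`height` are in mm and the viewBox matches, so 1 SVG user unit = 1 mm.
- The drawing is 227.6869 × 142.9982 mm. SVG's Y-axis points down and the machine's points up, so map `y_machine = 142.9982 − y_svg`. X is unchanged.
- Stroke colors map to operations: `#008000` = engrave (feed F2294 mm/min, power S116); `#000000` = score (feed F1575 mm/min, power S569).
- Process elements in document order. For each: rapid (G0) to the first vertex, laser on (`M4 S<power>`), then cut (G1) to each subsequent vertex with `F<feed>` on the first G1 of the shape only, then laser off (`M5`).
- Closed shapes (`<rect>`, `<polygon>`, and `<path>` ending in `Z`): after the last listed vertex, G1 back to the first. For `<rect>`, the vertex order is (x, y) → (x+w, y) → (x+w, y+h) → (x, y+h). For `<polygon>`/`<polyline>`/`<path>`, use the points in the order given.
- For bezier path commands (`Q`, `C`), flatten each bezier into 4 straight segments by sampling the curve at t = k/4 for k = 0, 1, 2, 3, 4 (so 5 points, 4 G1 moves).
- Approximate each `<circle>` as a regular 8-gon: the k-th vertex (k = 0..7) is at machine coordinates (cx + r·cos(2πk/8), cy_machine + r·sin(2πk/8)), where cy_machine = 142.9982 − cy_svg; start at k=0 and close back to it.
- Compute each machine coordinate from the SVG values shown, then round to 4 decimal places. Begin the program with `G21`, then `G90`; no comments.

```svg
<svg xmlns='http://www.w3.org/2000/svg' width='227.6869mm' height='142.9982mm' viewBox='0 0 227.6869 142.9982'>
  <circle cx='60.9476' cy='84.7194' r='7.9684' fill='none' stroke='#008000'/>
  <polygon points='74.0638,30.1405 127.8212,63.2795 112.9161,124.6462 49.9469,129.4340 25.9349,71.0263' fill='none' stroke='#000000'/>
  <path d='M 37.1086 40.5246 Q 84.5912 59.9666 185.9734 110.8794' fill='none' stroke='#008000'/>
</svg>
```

G21
G90
G0 X68.9160 Y58.2788
M4 S116
G1 X66.5821 Y63.9133 F2294
G1 X60.9476 Y66.2472
G1 X55.3131 Y63.9133
G1 X52.9792 Y58.2788
G1 X55.3131 Y52.6443
G1 X60.9476 Y50.3104
G1 X66.5821 Y52.6443
G1 X68.9160 Y58.2788
M5
G0 X74.0638 Y112.8577
M4 S569
G1 X127.8212 Y79.7187 F1575
G1 X112.9161 Y18.3520
G1 X49.9469 Y13.5642
G1 X25.9349 Y71.9719
G1 X74.0638 Y112.8577
M5
G0 X37.1086 Y102.4736
M4 S116
G1 X64.2186 Y90.7857 F2294
G1 X98.0661 Y75.1639
G1 X138.6510 Y55.6083
G1 X185.9734 Y32.1188
M5

1 u = 1 mm; y_m = 142.9982 − y.

[1] `<circle>` circle, #008000→engrave S116 F2294: (68.9160,58.2788) → (66.5821,63.9133) → (60.9476,66.2472) → (55.3131,63.9133) → (52.9792,58.2788) → (55.3131,52.6443) → (60.9476,50.3104) → (66.5821,52.6443) → (68.9160,58.2788) (closed)

[2] `<polygon>` regular polygon, #000000→score S569 F1575: (74.0638,112.8577) → (127.8212,79.7187) → (112.9161,18.3520) → (49.9469,13.5642) → (25.9349,71.9719) → (74.0638,112.8577) (closed)

[3] `<path>` quadratic bezier, #008000→engrave S116 F2294: (37.1086,102.4736) → (64.2186,90.7857) → (98.0661,75.1639) → (138.6510,55.6083) → (185.9734,32.1188)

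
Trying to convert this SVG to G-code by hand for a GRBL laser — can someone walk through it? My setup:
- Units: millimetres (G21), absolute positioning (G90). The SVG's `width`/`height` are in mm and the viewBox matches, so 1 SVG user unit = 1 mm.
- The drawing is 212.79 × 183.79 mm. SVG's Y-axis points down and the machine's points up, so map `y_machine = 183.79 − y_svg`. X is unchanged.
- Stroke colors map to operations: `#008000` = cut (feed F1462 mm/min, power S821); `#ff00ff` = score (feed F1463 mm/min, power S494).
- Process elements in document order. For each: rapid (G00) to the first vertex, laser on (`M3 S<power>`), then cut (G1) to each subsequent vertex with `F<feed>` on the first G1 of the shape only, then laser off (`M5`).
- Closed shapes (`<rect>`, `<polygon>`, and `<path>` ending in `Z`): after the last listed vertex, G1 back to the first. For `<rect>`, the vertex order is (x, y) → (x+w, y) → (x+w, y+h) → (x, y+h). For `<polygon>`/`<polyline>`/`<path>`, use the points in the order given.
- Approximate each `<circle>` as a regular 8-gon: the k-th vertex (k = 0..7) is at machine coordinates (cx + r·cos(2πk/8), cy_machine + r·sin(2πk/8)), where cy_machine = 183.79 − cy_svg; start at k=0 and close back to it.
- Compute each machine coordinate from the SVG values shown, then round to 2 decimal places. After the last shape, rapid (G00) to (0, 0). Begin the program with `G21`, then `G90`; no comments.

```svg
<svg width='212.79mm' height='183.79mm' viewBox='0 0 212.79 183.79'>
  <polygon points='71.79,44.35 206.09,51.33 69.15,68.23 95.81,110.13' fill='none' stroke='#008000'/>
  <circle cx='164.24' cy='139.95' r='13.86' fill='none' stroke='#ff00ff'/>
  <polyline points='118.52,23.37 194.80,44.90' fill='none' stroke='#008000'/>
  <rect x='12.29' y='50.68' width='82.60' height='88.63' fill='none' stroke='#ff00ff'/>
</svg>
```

G21
G90
G00 X71.79 Y139.44
M3 S821
G1 X206.09 Y132.46 F1462
G1 X69.15 Y115.56
G1 X95.81 Y73.66
G1 X71.79 Y139.44
M5
G00 X178.10 Y43.84
M3 S494
G1 X174.04 Y53.64 F1463
G1 X164.24 Y57.70
G1 X154.44 Y53.64
G1 X150.38 Y43.84
G1 X154.44 Y34.04
G1 X164.24 Y29.98
G1 X174.04 Y34.04
G1 X178.10 Y43.84
M5
G00 X118.52 Y160.42
M3 S821
G1 X194.80 Y138.89 F1462
M5
G00 X12.29 Y133.11
M3 S494
G1 X94.89 Y133.11 F1463
G1 X94.89 Y44.48
G1 X12.29 Y44.48
G1 X12.29 Y133.11
M5
G00 X0.00 Y0.00

viewBox `0 0 212.79 183.79` with mm width/height → 1 unit = 1 mm. Flip: y_m = 183.79 − y_svg.

**Shape 1** — `<polygon>` closed polygon, stroke `#008000` → cut (S821, F1462). Machine vertices: (71.79,139.44) → (206.09,132.46) → (69.15,115.56) → (95.81,73.66) → (71.79,139.44). Closed: final G1 returns to the first vertex.

**Shape 2** — `<circle>` circle, stroke `#ff00ff` → score (S494, F1463). Machine vertices: (178.10,43.84) → (174.04,53.64) → (164.24,57.70) → (154.44,53.64) → (150.38,43.84) → (154.44,34.04) → (164.24,29.98) → (174.04,34.04) → (178.10,43.84). Closed: final G1 returns to the first vertex.

**Shape 3** — `<polyline>` line segment, stroke `#008000` → cut (S821, F1462). Machine vertices: (118.52,160.42) → (194.80,138.89). Open path.

**Shape 4** — `<rect>` rectangle, stroke `#ff00ff` → score (S494, F1463). Machine vertices: (12.29,133.11) → (94.89,133.11) → (94.89,44.48) → (12.29,44.48) → (12.29,133.11). Closed: final G1 returns to the first vertex.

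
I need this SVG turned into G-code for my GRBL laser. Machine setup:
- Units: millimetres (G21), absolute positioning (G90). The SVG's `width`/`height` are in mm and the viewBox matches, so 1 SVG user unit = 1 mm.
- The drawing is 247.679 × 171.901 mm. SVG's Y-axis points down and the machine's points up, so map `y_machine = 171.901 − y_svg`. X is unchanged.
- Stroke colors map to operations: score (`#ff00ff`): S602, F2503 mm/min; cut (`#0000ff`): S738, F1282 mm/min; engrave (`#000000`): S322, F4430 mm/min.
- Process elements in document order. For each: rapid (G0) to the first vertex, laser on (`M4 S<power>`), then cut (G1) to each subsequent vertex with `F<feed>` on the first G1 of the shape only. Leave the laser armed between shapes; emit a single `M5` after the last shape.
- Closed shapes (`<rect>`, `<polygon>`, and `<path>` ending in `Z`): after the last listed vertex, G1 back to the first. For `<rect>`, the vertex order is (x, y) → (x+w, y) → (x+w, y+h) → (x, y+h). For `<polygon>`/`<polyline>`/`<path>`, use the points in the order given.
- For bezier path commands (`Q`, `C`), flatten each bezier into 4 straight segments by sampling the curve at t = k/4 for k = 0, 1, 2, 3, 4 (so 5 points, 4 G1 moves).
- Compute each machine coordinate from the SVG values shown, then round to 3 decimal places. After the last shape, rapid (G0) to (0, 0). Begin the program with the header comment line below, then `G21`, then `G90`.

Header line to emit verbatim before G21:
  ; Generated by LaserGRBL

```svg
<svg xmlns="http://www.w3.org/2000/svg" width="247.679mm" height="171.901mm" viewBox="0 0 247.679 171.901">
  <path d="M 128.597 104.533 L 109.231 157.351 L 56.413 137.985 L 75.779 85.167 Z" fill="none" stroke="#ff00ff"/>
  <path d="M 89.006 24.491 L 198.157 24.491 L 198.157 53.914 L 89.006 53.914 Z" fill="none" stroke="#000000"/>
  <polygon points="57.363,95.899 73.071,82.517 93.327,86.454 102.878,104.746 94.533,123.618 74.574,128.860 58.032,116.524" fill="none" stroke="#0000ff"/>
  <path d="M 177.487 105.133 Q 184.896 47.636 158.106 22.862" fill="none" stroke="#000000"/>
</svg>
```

1 u = 1 mm; y_m = 171.901 − y.

[1] `<path>` regular polygon, #ff00ff→score S602 F2503: (128.597,67.368) → (109.231,14.550) → (56.413,33.916) → (75.779,86.734) → (128.597,67.368) (closed)

[2] `<path>` rectangle, #000000→engrave S322 F4430: (89.006,147.410) → (198.157,147.410) → (198.157,117.987) → (89.006,117.987) → (89.006,147.410) (closed)

[3] `<polygon>` regular polygon, #0000ff→cut S738 F1282: (57.363,76.002) → (73.071,89.384) → (93.327,85.447) → (102.878,67.155) → (94.533,48.283) → (74.574,43.041) → (58.032,55.377) → (57.363,76.002) (closed)

[4] `<path>` quadratic bezier, #000000→engrave S322 F4430: (177.487,66.768) → (179.054,93.471) → (176.346,116.084) → (169.364,134.607) → (158.106,149.039)

; Generated by LaserGRBL
G21
G90
G0 X128.597 Y67.368
M4 S602
G1 X109.231 Y14.550 F2503
G1 X56.413 Y33.916
G1 X75.779 Y86.734
G1 X128.597 Y67.368
G0 X89.006 Y147.410
M4 S322
G1 X198.157 Y147.410 F4430
G1 X198.157 Y117.987
G1 X89.006 Y117.987
G1 X89.006 Y147.410
G0 X57.363 Y76.002
M4 S738
G1 X73.071 Y89.384 F1282
G1 X93.327 Y85.447
G1 X102.878 Y67.155
G1 X94.533 Y48.283
G1 X74.574 Y43.041
G1 X58.032 Y55.377
G1 X57.363 Y76.002
G0 X177.487 Y66.768
M4 S322
G1 X179.054 Y93.471 F4430
G1 X176.346 Y116.084
G1 X169.364 Y134.607
G1 X158.106 Y149.039
M5
G0 X0.000 Y0.000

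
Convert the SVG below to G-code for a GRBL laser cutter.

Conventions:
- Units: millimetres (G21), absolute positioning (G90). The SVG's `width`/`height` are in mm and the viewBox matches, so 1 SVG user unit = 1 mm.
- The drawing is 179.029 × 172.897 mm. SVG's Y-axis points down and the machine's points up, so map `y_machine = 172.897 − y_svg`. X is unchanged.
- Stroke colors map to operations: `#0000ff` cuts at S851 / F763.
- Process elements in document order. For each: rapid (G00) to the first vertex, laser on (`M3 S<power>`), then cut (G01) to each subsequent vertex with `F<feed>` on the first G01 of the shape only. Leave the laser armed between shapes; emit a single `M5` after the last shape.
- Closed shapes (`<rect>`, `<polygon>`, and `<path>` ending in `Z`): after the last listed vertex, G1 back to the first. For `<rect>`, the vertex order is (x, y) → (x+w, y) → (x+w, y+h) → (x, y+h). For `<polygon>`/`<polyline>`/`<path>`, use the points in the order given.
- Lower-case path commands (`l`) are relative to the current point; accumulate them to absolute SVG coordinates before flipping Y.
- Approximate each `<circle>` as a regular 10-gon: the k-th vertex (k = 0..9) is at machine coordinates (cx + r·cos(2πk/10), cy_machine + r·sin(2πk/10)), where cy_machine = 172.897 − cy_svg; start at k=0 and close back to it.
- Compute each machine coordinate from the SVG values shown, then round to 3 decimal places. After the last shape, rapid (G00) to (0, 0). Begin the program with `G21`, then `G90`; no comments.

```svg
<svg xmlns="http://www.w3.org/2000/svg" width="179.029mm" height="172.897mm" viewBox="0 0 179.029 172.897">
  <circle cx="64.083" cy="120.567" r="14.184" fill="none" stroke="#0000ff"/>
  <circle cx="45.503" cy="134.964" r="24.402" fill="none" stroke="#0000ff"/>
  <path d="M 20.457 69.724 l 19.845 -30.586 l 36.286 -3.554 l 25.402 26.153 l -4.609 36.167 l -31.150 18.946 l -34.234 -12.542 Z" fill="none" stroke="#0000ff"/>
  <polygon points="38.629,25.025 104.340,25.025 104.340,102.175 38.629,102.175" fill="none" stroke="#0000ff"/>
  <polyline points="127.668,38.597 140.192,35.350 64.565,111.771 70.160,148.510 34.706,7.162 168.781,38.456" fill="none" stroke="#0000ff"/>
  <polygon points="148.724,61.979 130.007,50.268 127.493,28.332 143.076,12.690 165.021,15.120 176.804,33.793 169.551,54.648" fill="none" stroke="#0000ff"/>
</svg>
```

G21
G90
G00 X78.267 Y52.330
M3 S851
G01 X75.558 Y60.667 F763
G01 X68.466 Y65.820
G01 X59.700 Y65.820
G01 X52.608 Y60.667
G01 X49.899 Y52.330
G01 X52.608 Y43.993
G01 X59.700 Y38.840
G01 X68.466 Y38.840
G01 X75.558 Y43.993
G01 X78.267 Y52.330
G00 X69.905 Y37.933
M3 S851
G01 X65.245 Y52.276 F763
G01 X53.044 Y61.141
G01 X37.962 Y61.141
G01 X25.761 Y52.276
G01 X21.101 Y37.933
G01 X25.761 Y23.590
G01 X37.962 Y14.725
G01 X53.044 Y14.725
G01 X65.245 Y23.590
G01 X69.905 Y37.933
G00 X20.457 Y103.173
M3 S851
G01 X40.302 Y133.759 F763
G01 X76.588 Y137.313
G01 X101.990 Y111.160
G01 X97.381 Y74.993
G01 X66.231 Y56.047
G01 X31.997 Y68.589
G01 X20.457 Y103.173
G00 X38.629 Y147.872
M3 S851
G01 X104.340 Y147.872 F763
G01 X104.340 Y70.722
G01 X38.629 Y70.722
G01 X38.629 Y147.872
G00 X127.668 Y134.300
M3 S851
G01 X140.192 Y137.547 F763
G01 X64.565 Y61.126
G01 X70.160 Y24.387
G01 X34.706 Y165.735
G01 X168.781 Y134.441
G00 X148.724 Y110.918
M3 S851
G01 X130.007 Y122.629 F763
G01 X127.493 Y144.565
G01 X143.076 Y160.207
G01 X165.021 Y157.777
G01 X176.804 Y139.104
G01 X169.551 Y118.249
G01 X148.724 Y110.918
M5
G00 X0.000 Y0.000

Since the viewBox matches the mm dimensions, user units are millimetres directly. The only transform is the Y-flip y_m = 172.897 − y_svg.

Shape 1 is a circle drawn with `<circle>`. Its stroke #0000ff means cut at S851, F763. After flipping Y the toolpath is (78.267,52.330) → (75.558,60.667) → (68.466,65.820) → (59.700,65.820) → (52.608,60.667) → (49.899,52.330) → (52.608,43.993) → (59.700,38.840) → (68.466,38.840) → (75.558,43.993) → (78.267,52.330), returning to the start.

Shape 2 is a circle drawn with `<circle>`. Its stroke #0000ff means cut at S851, F763. After flipping Y the toolpath is (69.905,37.933) → (65.245,52.276) → (53.044,61.141) → (37.962,61.141) → (25.761,52.276) → (21.101,37.933) → (25.761,23.590) → (37.962,14.725) → (53.044,14.725) → (65.245,23.590) → (69.905,37.933), returning to the start.

Shape 3 is a regular polygon drawn with `<path>`. Its stroke #0000ff means cut at S851, F763. After flipping Y the toolpath is (20.457,103.173) → (40.302,133.759) → (76.588,137.313) → (101.990,111.160) → (97.381,74.993) → (66.231,56.047) → (31.997,68.589) → (20.457,103.173), returning to the start.

Shape 4 is a rectangle drawn with `<polygon>`. Its stroke #0000ff means cut at S851, F763. After flipping Y the toolpath is (38.629,147.872) → (104.340,147.872) → (104.340,70.722) → (38.629,70.722) → (38.629,147.872), returning to the start.

Shape 5 is a open polyline drawn with `<polyline>`. Its stroke #0000ff means cut at S851, F763. After flipping Y the toolpath is (127.668,134.300) → (140.192,137.547) → (64.565,61.126) → (70.160,24.387) → (34.706,165.735) → (168.781,134.441).

Shape 6 is a regular polygon drawn with `<polygon>`. Its stroke #0000ff means cut at S851, F763. After flipping Y the toolpath is (148.724,110.918) → (130.007,122.629) → (127.493,144.565) → (143.076,160.207) → (165.021,157.777) → (176.804,139.104) → (169.551,118.249) → (148.724,110.918), returning to the start.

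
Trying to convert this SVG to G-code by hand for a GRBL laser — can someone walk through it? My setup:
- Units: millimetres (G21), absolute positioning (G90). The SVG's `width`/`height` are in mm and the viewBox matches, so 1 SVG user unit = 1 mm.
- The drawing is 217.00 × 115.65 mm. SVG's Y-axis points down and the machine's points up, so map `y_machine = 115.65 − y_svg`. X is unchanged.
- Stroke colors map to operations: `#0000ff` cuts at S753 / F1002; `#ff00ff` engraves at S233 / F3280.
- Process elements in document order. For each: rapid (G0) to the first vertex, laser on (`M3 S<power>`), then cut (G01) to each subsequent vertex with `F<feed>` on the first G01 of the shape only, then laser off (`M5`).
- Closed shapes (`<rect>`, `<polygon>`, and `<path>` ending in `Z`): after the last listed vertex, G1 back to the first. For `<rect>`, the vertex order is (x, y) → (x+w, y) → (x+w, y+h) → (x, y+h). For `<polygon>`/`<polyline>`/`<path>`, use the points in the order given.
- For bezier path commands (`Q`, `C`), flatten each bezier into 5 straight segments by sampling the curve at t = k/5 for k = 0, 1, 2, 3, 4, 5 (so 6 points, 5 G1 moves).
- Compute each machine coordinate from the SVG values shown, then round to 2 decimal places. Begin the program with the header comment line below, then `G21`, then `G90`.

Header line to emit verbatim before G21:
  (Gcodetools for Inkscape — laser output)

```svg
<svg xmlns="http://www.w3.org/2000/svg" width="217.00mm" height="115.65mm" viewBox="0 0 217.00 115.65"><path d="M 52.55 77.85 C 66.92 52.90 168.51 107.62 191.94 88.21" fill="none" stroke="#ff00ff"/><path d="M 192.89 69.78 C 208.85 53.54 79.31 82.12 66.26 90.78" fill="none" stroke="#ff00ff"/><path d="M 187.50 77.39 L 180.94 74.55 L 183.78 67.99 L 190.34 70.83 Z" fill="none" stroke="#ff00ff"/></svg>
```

viewBox `0 0 217.00 115.65` with mm width/height → 1 unit = 1 mm. Flip: y_m = 115.65 − y_svg.

**Shape 1** — `<path>` cubic bezier, stroke `#ff00ff` → engrave (S233, F3280). Control points (SVG): P0=(52.55,77.85), P1=(66.92,52.90), P2=(168.51,107.62), P3=(191.94,88.21); sampled at t=k/5. Machine vertices: (52.55,37.80) → (70.32,44.44) → (101.08,39.34) → (136.89,29.89) → (169.83,23.46) → (191.94,27.44). Open path.

**Shape 2** — `<path>` cubic bezier, stroke `#ff00ff` → engrave (S233, F3280). Control points (SVG): P0=(192.89,69.78), P1=(208.85,53.54), P2=(79.31,82.12), P3=(66.26,90.78); sampled at t=k/5. Machine vertices: (192.89,45.87) → (187.10,50.75) → (158.97,47.99) → (121.07,40.68) → (85.97,31.94) → (66.26,24.87). Open path.

**Shape 3** — `<path>` regular polygon, stroke `#ff00ff` → engrave (S233, F3280). Machine vertices: (187.50,38.26) → (180.94,41.10) → (183.78,47.66) → (190.34,44.82) → (187.50,38.26). Closed: final G1 returns to the first vertex.

(Gcodetools for Inkscape — laser output)
G21
G90
G0 X52.55 Y37.80
M3 S233
G01 X70.32 Y44.44 F3280
G01 X101.08 Y39.34
G01 X136.89 Y29.89
G01 X169.83 Y23.46
G01 X191.94 Y27.44
M5
G0 X192.89 Y45.87
M3 S233
G01 X187.10 Y50.75 F3280
G01 X158.97 Y47.99
G01 X121.07 Y40.68
G01 X85.97 Y31.94
G01 X66.26 Y24.87
M5
G0 X187.50 Y38.26
M3 S233
G01 X180.94 Y41.10 F3280
G01 X183.78 Y47.66
G01 X190.34 Y44.82
G01 X187.50 Y38.26
M5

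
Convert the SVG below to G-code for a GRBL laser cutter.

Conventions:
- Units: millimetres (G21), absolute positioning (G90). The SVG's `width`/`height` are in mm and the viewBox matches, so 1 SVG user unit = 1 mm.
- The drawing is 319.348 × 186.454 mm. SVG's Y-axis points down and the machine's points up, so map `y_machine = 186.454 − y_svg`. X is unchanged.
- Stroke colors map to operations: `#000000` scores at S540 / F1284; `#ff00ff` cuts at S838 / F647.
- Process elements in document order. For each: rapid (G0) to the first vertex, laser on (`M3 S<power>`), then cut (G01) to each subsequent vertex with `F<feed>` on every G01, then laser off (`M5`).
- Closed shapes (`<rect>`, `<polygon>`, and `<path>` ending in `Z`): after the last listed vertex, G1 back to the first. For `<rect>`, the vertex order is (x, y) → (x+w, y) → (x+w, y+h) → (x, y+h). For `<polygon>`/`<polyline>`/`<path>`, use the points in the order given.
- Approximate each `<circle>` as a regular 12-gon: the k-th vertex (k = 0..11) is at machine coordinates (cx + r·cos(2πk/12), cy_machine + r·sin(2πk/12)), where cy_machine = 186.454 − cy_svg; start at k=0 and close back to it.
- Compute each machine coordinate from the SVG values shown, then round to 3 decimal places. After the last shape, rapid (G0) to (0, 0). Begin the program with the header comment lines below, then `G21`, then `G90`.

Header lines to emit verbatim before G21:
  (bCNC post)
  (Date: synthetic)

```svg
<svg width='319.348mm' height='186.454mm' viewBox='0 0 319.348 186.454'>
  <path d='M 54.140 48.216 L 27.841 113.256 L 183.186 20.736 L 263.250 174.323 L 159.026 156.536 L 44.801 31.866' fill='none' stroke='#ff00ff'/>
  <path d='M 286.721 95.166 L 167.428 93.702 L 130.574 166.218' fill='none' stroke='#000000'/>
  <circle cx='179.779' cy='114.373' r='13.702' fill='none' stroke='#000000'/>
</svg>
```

(bCNC post)
(Date: synthetic)
G21
G90
G0 X54.140 Y138.238
M3 S838
G01 X27.841 Y73.198 F647
G01 X183.186 Y165.718 F647
G01 X263.250 Y12.131 F647
G01 X159.026 Y29.918 F647
G01 X44.801 Y154.588 F647
M5
G0 X286.721 Y91.288
M3 S540
G01 X167.428 Y92.752 F1284
G01 X130.574 Y20.236 F1284
M5
G0 X193.481 Y72.081
M3 S540
G01 X191.645 Y78.932 F1284
G01 X186.630 Y83.947 F1284
G01 X179.779 Y85.783 F1284
G01 X172.928 Y83.947 F1284
G01 X167.913 Y78.932 F1284
G01 X166.077 Y72.081 F1284
G01 X167.913 Y65.230 F1284
G01 X172.928 Y60.215 F1284
G01 X179.779 Y58.379 F1284
G01 X186.630 Y60.215 F1284
G01 X191.645 Y65.230 F1284
G01 X193.481 Y72.081 F1284
M5
G0 X0.000 Y0.000

Since the viewBox matches the mm dimensions, user units are millimetres directly. The only transform is the Y-flip y_m = 186.454 − y_svg.

Shape 1 is a open polyline drawn with `<path>`. Its stroke #ff00ff means cut at S838, F647. After flipping Y the toolpath is (54.140,138.238) → (27.841,73.198) → (183.186,165.718) → (263.250,12.131) → (159.026,29.918) → (44.801,154.588).

Shape 2 is a open polyline drawn with `<path>`. Its stroke #000000 means score at S540, F1284. After flipping Y the toolpath is (286.721,91.288) → (167.428,92.752) → (130.574,20.236).

Shape 3 is a circle drawn with `<circle>`. Its stroke #000000 means score at S540, F1284. After flipping Y the toolpath is (193.481,72.081) → (191.645,78.932) → (186.630,83.947) → (179.779,85.783) → (172.928,83.947) → (167.913,78.932) → (166.077,72.081) → (167.913,65.230) → (172.928,60.215) → (179.779,58.379) → (186.630,60.215) → (191.645,65.230) → (193.481,72.081), returning to the start.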